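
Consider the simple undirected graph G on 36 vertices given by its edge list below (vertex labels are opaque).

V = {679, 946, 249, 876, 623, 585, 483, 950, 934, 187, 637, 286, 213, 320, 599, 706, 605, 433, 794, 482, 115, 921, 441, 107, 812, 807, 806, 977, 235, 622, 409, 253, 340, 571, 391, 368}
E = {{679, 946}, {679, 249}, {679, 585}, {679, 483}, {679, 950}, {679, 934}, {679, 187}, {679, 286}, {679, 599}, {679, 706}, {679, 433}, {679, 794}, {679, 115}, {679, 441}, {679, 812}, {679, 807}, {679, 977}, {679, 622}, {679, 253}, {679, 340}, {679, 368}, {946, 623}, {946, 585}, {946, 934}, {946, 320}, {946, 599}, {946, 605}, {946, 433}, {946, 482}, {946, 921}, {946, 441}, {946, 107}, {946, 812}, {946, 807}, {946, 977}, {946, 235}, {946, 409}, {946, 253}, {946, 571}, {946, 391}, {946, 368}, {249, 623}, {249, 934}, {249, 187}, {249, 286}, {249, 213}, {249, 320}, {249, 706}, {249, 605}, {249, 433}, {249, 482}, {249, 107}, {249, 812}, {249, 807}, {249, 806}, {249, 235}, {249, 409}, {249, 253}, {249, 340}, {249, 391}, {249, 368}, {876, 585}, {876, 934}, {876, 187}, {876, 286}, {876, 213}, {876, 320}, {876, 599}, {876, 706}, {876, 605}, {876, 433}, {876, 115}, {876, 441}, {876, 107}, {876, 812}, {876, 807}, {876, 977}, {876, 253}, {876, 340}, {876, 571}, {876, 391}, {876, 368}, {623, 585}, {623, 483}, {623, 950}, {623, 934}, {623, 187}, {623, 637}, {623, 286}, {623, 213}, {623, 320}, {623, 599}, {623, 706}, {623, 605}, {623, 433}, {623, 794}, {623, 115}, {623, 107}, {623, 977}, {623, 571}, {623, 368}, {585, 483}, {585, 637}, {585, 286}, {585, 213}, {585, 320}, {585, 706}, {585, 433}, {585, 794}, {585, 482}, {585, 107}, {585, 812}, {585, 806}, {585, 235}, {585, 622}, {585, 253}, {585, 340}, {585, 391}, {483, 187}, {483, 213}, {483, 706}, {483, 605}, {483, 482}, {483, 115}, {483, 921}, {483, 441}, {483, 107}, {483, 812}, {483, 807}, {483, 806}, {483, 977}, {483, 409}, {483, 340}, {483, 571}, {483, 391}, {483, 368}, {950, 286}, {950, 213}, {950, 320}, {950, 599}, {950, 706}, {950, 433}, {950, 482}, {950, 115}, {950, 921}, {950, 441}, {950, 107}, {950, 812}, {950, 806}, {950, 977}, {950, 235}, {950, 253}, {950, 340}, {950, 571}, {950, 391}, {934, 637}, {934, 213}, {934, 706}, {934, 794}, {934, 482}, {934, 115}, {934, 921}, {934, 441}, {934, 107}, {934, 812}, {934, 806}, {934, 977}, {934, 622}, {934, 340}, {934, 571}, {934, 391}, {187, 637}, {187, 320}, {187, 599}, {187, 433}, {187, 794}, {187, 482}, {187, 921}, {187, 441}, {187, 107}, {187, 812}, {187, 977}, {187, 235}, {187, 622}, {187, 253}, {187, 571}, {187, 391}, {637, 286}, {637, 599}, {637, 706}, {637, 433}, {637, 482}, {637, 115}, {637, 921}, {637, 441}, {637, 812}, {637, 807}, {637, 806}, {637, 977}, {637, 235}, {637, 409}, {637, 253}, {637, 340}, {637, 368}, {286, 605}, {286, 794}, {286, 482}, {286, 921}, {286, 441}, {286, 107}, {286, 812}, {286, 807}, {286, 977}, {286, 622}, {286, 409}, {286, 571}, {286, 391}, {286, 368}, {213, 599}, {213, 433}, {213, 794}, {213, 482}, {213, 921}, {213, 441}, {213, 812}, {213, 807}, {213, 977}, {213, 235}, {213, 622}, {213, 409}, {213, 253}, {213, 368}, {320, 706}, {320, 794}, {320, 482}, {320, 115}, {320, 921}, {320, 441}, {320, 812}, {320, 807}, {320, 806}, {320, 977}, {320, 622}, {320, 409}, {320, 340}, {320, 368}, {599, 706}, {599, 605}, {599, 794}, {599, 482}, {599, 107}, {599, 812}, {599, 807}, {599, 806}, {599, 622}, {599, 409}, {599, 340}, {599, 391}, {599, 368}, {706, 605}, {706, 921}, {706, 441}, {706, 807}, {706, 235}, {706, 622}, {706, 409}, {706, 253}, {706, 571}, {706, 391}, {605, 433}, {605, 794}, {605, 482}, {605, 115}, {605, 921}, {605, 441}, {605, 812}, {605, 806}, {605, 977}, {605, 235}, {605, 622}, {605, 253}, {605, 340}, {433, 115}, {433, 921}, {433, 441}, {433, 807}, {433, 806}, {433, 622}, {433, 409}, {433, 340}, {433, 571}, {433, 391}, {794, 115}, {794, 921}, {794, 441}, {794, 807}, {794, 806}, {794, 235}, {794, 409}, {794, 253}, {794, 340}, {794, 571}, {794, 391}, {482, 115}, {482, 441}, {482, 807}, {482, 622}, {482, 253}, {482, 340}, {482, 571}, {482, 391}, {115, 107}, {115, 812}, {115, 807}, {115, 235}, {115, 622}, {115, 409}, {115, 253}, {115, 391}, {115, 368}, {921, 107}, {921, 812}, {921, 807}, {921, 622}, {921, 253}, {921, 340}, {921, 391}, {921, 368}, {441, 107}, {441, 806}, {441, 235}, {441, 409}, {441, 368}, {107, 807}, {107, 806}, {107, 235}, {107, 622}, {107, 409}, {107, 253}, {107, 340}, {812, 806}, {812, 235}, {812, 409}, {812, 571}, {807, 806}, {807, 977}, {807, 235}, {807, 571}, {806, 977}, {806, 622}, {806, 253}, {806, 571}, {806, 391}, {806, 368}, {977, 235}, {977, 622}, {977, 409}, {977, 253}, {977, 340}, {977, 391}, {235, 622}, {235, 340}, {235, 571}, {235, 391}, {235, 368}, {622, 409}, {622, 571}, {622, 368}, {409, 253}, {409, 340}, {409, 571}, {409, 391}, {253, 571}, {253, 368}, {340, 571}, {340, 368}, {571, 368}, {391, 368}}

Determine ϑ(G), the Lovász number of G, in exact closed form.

deg(213) = 21; N(213) = {249, 876, 623, 585, 483, 950, 934, 599, 433, 794, 482, 921, 441, 812, 807, 977, 235, 622, 409, 253, 368}.
deg(320) = 21; N(320) = {946, 249, 876, 623, 585, 950, 187, 706, 794, 482, 115, 921, 441, 812, 807, 806, 977, 622, 409, 340, 368}.
N(441) = {679, 946, 876, 483, 950, 934, 187, 637, 286, 213, 320, 706, 605, 433, 794, 482, 107, 806, 235, 409, 368}, |N(441)| = 21.
N(585) = {679, 946, 876, 623, 483, 637, 286, 213, 320, 706, 433, 794, 482, 107, 812, 806, 235, 622, 253, 340, 391}, |N(585)| = 21.
Every vertex has degree 21 (N=36); Kneser-type, 2-subsets of [9].
A has 3 distinct eigenvalues ≈ [21.0, 1.0, -6.0].
Lovász: ϑ = −36(-6)/(21+-1*(-6)) = 8.
ϑ(G) ≈ 8.000000000.

8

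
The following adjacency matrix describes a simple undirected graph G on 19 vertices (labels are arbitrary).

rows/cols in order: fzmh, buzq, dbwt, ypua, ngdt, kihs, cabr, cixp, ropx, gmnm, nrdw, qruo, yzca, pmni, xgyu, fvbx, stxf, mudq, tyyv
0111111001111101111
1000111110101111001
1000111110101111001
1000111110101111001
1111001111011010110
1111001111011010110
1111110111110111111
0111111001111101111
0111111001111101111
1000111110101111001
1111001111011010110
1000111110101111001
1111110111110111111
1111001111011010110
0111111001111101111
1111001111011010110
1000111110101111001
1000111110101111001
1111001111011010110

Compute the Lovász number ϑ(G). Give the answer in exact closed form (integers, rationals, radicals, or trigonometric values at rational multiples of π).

7

deg(qruo) = 12; N(qruo) = {fzmh, ngdt, kihs, cabr, cixp, ropx, nrdw, yzca, pmni, xgyu, fvbx, tyyv}.
deg(tyyv) = 13; N(tyyv) = {fzmh, buzq, dbwt, ypua, cabr, cixp, ropx, gmnm, qruo, yzca, xgyu, stxf, mudq}.
N(yzca) = {fzmh, buzq, dbwt, ypua, ngdt, kihs, cixp, ropx, gmnm, nrdw, qruo, pmni, xgyu, fvbx, stxf, mudq, tyyv}, |N(yzca)| = 17.
deg(ngdt) = 13; N(ngdt) = {fzmh, buzq, dbwt, ypua, cabr, cixp, ropx, gmnm, qruo, yzca, xgyu, stxf, mudq}.
G = K_{7,6,4,2}: α = 7 = χ(Ḡ), so ϑ = 7.
= 7.0000000… (decimal).
7 ≤ 7 ≤ 7: collapsed.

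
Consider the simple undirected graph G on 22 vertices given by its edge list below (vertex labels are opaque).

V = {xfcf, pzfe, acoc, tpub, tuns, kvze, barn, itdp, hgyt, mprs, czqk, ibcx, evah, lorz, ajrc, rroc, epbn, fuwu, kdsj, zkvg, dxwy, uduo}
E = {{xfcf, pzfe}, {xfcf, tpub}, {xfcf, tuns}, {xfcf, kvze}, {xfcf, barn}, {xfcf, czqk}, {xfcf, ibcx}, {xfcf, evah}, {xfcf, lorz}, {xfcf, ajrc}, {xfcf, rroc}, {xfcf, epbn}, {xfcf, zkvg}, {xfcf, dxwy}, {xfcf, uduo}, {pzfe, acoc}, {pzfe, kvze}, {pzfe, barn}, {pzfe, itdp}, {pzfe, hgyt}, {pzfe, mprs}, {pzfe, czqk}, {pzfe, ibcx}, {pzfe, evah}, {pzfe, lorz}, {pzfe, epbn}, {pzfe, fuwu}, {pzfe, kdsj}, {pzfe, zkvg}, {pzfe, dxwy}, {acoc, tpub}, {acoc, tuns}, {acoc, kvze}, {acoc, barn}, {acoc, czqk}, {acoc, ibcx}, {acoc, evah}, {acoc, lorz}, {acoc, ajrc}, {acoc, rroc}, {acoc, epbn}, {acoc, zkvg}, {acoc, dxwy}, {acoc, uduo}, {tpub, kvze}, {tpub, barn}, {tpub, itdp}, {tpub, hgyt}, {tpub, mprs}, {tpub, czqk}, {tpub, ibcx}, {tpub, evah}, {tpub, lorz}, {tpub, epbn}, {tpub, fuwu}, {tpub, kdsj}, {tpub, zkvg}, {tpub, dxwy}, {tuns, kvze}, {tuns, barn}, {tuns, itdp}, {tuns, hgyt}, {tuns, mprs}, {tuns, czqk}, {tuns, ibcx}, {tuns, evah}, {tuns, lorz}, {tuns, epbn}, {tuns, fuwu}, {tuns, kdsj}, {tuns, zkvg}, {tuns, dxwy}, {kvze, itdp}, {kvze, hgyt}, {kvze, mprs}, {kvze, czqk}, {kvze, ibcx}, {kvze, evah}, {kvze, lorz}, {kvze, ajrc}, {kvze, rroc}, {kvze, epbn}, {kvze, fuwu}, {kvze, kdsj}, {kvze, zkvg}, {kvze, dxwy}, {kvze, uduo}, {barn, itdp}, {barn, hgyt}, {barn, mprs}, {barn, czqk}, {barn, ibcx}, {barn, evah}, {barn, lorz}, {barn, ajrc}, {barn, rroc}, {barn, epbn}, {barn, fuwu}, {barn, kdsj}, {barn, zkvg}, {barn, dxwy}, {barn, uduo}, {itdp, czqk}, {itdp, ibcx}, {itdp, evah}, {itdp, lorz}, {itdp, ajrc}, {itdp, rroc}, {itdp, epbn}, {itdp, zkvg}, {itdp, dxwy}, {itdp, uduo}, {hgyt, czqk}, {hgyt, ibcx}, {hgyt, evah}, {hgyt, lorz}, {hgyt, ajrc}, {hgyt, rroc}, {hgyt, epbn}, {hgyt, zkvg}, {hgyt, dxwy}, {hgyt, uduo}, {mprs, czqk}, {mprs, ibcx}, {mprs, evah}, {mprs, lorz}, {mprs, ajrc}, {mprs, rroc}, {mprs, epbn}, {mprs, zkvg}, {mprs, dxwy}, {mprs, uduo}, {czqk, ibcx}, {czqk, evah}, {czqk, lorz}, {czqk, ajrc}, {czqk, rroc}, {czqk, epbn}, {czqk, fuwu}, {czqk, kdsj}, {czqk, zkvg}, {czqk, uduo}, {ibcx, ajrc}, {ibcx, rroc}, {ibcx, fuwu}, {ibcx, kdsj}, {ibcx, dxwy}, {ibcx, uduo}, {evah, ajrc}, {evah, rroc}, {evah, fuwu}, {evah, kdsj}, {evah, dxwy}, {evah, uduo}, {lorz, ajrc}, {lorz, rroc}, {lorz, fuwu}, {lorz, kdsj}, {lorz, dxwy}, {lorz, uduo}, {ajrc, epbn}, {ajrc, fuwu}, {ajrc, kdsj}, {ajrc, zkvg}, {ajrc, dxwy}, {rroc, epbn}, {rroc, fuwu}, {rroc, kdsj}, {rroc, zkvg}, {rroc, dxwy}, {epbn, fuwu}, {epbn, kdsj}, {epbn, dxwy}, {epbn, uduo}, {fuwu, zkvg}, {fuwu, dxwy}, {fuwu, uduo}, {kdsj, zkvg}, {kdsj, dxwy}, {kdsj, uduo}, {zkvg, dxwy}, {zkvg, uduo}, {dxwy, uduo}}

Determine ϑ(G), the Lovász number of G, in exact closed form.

7

deg(mprs) = 15; N(mprs) = {pzfe, tpub, tuns, kvze, barn, czqk, ibcx, evah, lorz, ajrc, rroc, epbn, zkvg, dxwy, uduo}.
Vertex fuwu has 15 neighbors: pzfe, tpub, tuns, kvze, barn, czqk, ibcx, evah, lorz, ajrc, rroc, epbn, zkvg, dxwy, uduo.
Vertex ibcx has 17 neighbors: xfcf, pzfe, acoc, tpub, tuns, kvze, barn, itdp, hgyt, mprs, czqk, ajrc, rroc, fuwu, kdsj, dxwy, uduo.
deg(acoc) = 15; N(acoc) = {pzfe, tpub, tuns, kvze, barn, czqk, ibcx, evah, lorz, ajrc, rroc, epbn, zkvg, dxwy, uduo}.
G = K_{7,6,5,2,2}: α = 7 = χ(Ḡ), so ϑ = 7.
Numerically 7.000000.
Check 7 ≤ 7 ≤ 7: collapsed.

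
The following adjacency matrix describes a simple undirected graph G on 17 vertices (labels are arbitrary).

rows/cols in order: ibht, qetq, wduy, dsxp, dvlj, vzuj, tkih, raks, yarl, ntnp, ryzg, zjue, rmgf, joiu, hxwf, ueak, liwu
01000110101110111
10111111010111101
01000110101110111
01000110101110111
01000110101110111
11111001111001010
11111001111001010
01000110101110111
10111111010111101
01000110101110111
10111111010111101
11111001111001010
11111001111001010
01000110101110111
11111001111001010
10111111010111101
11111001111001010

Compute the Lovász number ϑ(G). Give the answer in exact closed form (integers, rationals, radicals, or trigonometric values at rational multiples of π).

7

Vertex yarl has 13 neighbors: ibht, wduy, dsxp, dvlj, vzuj, tkih, raks, ntnp, zjue, rmgf, joiu, hxwf, liwu.
N(raks) = {qetq, vzuj, tkih, yarl, ryzg, zjue, rmgf, hxwf, ueak, liwu}, |N(raks)| = 10.
deg(ueak) = 13; N(ueak) = {ibht, wduy, dsxp, dvlj, vzuj, tkih, raks, ntnp, zjue, rmgf, joiu, hxwf, liwu}.
N(joiu) = {qetq, vzuj, tkih, yarl, ryzg, zjue, rmgf, hxwf, ueak, liwu}, |N(joiu)| = 10.
Complete 3-partite, parts [7, 6, 4]: perfect, ϑ = α = 7.
ϑ(G) ≈ 7.0000000.
Lovász sandwich 7 ≤ 7 ≤ 7: collapsed.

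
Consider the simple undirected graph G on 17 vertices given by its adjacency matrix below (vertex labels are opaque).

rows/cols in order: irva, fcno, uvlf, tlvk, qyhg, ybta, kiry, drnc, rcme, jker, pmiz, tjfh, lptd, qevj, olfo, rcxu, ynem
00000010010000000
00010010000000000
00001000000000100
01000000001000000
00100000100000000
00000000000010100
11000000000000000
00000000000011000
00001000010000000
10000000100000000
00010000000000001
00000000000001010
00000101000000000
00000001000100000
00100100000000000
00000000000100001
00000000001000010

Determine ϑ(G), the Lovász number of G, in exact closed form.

N(rcme) = {qyhg, jker}, |N(rcme)| = 2.
deg(lptd) = 2; N(lptd) = {ybta, drnc}.
deg(ybta) = 2; N(ybta) = {lptd, olfo}.
N(qevj) = {drnc, tjfh}, |N(qevj)| = 2.
deg(v) = 2 for all v (|V|=17); a single 17-cycle (edge-transitive).
Distinct eigenvalues (to 6 d.p.): [2.0, 1.864944, 1.478018, 0.891477, 0.184537, -0.547326, -1.205269, -1.700434, -1.965946].
−17·(-2*cos(pi/17)) / ((2)−(-2*cos(pi/17))) = 17*cos(pi/17)/(cos(pi/17) + 1) = ϑ(G).
≈ 8.4270 (to 4 d.p.).
Sandwich: α(G)=8 ≤ ϑ(G)=17*cos(pi/17)/(cos(pi/17) + 1) ≤ χ(Ḡ)=9 (both strict).

17*cos(pi/17)/(cos(pi/17) + 1)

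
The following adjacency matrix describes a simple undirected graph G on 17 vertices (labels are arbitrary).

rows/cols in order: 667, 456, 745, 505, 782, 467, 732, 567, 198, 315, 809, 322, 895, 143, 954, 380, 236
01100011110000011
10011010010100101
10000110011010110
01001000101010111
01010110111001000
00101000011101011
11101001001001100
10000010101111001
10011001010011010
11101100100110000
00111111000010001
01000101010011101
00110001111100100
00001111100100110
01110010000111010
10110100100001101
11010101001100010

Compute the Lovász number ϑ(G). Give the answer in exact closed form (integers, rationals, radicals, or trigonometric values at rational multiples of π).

sqrt(17)

deg(505) = 8; N(505) = {456, 782, 198, 809, 895, 954, 380, 236}.
deg(667) = 8; N(667) = {456, 745, 732, 567, 198, 315, 380, 236}.
Vertex 567 has 8 neighbors: 667, 732, 198, 809, 322, 895, 143, 236.
N(732) = {667, 456, 745, 782, 567, 809, 143, 954}, |N(732)| = 8.
Every vertex has degree 8 (N=17); SR(17,8,3,4) — a Paley graph.
Distinct eigenvalues (to 6 d.p.): [8.0, 1.561553, -2.561553].
Lovász: ϑ = −17(-sqrt(17)/2 - 1/2)/(8+-(-sqrt(17)/2 - 1/2)) = sqrt(17).
Numerically 4.123106.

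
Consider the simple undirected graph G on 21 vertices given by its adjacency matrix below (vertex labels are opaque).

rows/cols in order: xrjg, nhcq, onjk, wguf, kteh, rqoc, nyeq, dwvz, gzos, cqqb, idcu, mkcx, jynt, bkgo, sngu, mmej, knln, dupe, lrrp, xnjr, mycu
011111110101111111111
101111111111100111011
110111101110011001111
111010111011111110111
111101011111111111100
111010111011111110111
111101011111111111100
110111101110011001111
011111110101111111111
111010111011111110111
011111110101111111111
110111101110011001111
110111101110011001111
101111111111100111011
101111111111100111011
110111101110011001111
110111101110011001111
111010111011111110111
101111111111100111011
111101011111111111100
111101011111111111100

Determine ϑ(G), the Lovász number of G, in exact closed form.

6

Vertex nhcq has 17 neighbors: xrjg, onjk, wguf, kteh, rqoc, nyeq, dwvz, gzos, cqqb, idcu, mkcx, jynt, mmej, knln, dupe, xnjr, mycu.
deg(knln) = 15; N(knln) = {xrjg, nhcq, wguf, kteh, rqoc, nyeq, gzos, cqqb, idcu, bkgo, sngu, dupe, lrrp, xnjr, mycu}.
Vertex onjk has 15 neighbors: xrjg, nhcq, wguf, kteh, rqoc, nyeq, gzos, cqqb, idcu, bkgo, sngu, dupe, lrrp, xnjr, mycu.
N(nyeq) = {xrjg, nhcq, onjk, wguf, rqoc, dwvz, gzos, cqqb, idcu, mkcx, jynt, bkgo, sngu, mmej, knln, dupe, lrrp}, |N(nyeq)| = 17.
Complete multipartite on [6, 4, 4, 4, 3]: sandwich collapses at ϑ=6.
≈ 6.0000 (to 4 d.p.).
Check 6 ≤ 6 ≤ 6: collapsed.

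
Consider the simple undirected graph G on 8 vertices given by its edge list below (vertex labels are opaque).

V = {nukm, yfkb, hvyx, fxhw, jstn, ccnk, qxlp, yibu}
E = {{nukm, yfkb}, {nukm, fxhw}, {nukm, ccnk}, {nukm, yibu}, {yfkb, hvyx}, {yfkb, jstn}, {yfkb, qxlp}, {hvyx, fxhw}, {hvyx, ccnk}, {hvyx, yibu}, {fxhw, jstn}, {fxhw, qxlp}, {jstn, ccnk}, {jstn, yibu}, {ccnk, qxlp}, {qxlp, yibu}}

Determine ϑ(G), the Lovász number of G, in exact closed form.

4

N(jstn) = {yfkb, fxhw, ccnk, yibu}, |N(jstn)| = 4.
N(nukm) = {yfkb, fxhw, ccnk, yibu}, |N(nukm)| = 4.
Vertex yibu has 4 neighbors: nukm, hvyx, jstn, qxlp.
deg(hvyx) = 4; N(hvyx) = {yfkb, fxhw, ccnk, yibu}.
Complete 2-partite, parts [4, 4]: perfect, ϑ = α = 4.
= 4.0000… (decimal).
Lovász sandwich 4 ≤ 4 ≤ 4: collapsed.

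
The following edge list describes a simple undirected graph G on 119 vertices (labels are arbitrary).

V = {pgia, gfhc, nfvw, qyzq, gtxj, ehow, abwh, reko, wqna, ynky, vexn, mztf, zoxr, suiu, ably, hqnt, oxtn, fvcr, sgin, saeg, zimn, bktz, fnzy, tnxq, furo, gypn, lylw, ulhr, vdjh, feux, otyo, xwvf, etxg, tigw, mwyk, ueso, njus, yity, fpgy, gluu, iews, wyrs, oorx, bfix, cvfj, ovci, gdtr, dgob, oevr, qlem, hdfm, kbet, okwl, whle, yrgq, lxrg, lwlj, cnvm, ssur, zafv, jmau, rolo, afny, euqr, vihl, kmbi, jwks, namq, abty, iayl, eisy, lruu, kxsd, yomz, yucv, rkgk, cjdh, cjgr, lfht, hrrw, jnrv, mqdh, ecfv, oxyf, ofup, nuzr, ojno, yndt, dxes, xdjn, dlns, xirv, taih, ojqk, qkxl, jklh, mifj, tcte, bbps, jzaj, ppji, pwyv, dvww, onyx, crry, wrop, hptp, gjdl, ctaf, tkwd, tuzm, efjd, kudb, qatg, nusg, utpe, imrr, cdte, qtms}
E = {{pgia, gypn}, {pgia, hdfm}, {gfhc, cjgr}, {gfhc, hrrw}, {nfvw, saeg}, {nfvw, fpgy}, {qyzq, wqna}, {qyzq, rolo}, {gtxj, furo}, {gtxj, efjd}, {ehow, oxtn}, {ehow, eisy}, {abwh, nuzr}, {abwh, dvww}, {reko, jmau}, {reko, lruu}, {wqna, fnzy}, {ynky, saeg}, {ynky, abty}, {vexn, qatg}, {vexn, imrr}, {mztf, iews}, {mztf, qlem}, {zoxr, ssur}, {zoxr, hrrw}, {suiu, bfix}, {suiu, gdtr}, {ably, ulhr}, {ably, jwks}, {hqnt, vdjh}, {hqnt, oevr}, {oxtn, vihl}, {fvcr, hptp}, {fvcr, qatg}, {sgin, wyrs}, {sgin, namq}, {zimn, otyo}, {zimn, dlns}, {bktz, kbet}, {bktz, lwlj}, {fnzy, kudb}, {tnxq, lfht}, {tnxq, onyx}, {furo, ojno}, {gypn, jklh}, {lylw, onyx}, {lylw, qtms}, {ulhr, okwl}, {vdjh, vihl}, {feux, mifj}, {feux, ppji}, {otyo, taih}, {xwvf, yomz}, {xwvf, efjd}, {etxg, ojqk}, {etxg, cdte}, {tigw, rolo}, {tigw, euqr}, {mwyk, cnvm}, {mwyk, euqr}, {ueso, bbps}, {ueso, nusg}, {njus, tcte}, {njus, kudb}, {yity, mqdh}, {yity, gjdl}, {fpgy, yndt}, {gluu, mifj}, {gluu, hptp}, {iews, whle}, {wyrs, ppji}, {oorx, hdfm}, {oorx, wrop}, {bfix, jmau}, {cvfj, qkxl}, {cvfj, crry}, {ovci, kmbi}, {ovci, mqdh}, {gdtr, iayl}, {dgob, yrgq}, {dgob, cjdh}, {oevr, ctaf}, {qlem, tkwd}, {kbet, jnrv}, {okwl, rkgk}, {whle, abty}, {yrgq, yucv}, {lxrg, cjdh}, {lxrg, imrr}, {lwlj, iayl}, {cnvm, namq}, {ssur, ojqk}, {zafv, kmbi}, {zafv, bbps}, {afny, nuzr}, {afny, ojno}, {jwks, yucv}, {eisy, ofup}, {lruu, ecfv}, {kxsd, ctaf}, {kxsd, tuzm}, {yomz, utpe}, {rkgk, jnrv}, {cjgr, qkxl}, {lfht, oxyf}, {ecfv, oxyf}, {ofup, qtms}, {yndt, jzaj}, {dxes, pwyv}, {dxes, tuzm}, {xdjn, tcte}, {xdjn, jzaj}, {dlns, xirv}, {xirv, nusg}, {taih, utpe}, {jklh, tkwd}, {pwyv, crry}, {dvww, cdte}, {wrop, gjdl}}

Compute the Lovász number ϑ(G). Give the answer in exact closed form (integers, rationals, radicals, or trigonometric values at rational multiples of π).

N(cvfj) = {qkxl, crry}, |N(cvfj)| = 2.
Vertex oorx has 2 neighbors: hdfm, wrop.
Vertex eisy has 2 neighbors: ehow, ofup.
deg(yucv) = 2; N(yucv) = {yrgq, jwks}.
Every vertex has degree 2 (N=119); a single 119-cycle (edge-transitive).
The 60 distinct eigenvalues: [2.0, 1.9972, 1.9889, 1.975, 1.9556, 1.9307, 1.9005, 1.8649, 1.8242, 1.7784, 1.7276, 1.672, 1.6118, 1.5471, 1.478, 1.4048, 1.3278, 1.247, 1.1627, 1.0752, 0.9847, 0.8915, 0.7957, 0.6978, 0.5979, 0.4964, 0.3934, 0.2894, 0.1845, 0.0792, -0.0264, -0.1319, -0.237, -0.3415, -0.445, -0.5473, -0.6481, -0.747, -0.8439, -0.9384, -1.0303, -1.1194, -1.2053, -1.2878, -1.3668, -1.4419, -1.5131, -1.58, -1.6425, -1.7004, -1.7536, -1.8019, -1.8452, -1.8834, -1.9163, -1.9438, -1.9659, -1.9826, -1.9937, -1.9993].
ϑ = −N·λ_min/(λ_max−λ_min) = −119·(-2*cos(pi/119))/(2−(-2*cos(pi/119))) = 119*cos(pi/119)/(cos(pi/119) + 1).
= 59.48963156… (decimal).
α=59, χ(Ḡ)=60; ϑ=119*cos(pi/119)/(cos(pi/119) + 1) lies between (both strict).

119*cos(pi/119)/(cos(pi/119) + 1)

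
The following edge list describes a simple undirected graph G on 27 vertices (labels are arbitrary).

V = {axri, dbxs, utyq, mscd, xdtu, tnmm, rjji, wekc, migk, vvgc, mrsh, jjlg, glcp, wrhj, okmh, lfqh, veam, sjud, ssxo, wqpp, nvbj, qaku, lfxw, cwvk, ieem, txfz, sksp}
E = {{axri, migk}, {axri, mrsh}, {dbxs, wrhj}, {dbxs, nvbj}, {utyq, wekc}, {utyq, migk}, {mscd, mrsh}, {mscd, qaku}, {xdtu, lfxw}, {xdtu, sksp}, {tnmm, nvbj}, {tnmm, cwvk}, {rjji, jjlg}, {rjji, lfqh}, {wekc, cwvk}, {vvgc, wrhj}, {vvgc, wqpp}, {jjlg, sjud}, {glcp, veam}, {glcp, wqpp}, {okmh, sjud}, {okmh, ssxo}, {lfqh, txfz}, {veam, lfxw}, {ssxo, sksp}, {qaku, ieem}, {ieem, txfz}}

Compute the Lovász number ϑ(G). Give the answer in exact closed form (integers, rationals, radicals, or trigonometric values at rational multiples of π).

Vertex wekc has 2 neighbors: utyq, cwvk.
deg(veam) = 2; N(veam) = {glcp, lfxw}.
deg(sjud) = 2; N(sjud) = {jjlg, okmh}.
deg(sksp) = 2; N(sksp) = {xdtu, ssxo}.
Every vertex has degree 2 (N=27); the odd cycle C_{27}.
Distinct eigenvalues (to 3 d.p.): [2.0, 1.946, 1.787, 1.532, 1.194, 0.792, 0.347, -0.116, -0.574, -1.0, -1.372, -1.671, -1.879, -1.986].
With N=27: ϑ(G) = 27·(-(-1)*2*cos(pi/27))/(2−(-2*cos(pi/27))) = 27*cos(pi/27)/(cos(pi/27) + 1).
= 13.4542… (decimal).
Lovász sandwich 13 ≤ 27*cos(pi/27)/(cos(pi/27) + 1) ≤ 14: both strict.

27*cos(pi/27)/(cos(pi/27) + 1)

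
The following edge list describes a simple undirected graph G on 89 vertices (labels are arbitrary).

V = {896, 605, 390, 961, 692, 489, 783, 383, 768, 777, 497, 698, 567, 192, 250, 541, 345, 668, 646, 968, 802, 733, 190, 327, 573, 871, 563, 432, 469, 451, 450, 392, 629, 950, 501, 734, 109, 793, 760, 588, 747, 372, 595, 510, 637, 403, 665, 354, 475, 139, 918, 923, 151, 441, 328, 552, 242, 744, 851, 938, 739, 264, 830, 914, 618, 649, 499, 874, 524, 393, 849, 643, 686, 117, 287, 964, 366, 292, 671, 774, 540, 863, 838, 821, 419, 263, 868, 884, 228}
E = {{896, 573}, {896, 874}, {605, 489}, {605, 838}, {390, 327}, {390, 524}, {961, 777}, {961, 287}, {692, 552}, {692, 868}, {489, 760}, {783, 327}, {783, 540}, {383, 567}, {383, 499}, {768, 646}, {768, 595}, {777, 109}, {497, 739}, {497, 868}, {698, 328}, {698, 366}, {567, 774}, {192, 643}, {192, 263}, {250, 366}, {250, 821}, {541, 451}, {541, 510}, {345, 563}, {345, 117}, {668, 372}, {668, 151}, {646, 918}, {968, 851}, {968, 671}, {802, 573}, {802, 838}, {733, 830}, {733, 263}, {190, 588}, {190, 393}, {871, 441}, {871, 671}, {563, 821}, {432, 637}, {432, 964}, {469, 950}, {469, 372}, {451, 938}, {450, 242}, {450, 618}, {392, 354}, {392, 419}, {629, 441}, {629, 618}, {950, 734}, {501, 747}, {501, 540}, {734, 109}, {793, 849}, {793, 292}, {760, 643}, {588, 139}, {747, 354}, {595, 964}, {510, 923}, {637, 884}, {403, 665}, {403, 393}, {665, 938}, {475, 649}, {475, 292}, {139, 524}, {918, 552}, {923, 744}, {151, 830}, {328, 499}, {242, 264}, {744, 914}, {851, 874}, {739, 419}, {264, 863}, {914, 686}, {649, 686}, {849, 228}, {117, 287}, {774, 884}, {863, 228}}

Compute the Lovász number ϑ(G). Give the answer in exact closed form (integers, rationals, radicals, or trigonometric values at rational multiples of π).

deg(692) = 2; N(692) = {552, 868}.
N(637) = {432, 884}, |N(637)| = 2.
Vertex 698 has 2 neighbors: 328, 366.
Vertex 914 has 2 neighbors: 744, 686.
2-regular, N=89; the odd cycle C_{89}.
A has 45 distinct eigenvalues ≈ [2.0, 1.995, 1.9801, 1.9553, 1.9208, 1.8767, 1.8232, 1.7607, 1.6894, 1.6097, 1.522, 1.4266, 1.3242, 1.2152, 1.1001, 0.9796, 0.8541, 0.7244, 0.5911, 0.4549, 0.3164, 0.1763, 0.0353, -0.1058, -0.2465, -0.3859, -0.5233, -0.6582, -0.7898, -0.9174, -1.0405, -1.1584, -1.2705, -1.3763, -1.4752, -1.5668, -1.6506, -1.7261, -1.7931, -1.8511, -1.8999, -1.9393, -1.9689, -1.9888, -1.9988].
Lovász (edge-transitive): ϑ = −89·(-2*cos(pi/89))/((2)−(-2*cos(pi/89))) = 89*cos(pi/89)/(cos(pi/89) + 1).
ϑ(G) ≈ 44.48614.
Lovász sandwich 44 ≤ 89*cos(pi/89)/(cos(pi/89) + 1) ≤ 45: both strict.

89*cos(pi/89)/(cos(pi/89) + 1)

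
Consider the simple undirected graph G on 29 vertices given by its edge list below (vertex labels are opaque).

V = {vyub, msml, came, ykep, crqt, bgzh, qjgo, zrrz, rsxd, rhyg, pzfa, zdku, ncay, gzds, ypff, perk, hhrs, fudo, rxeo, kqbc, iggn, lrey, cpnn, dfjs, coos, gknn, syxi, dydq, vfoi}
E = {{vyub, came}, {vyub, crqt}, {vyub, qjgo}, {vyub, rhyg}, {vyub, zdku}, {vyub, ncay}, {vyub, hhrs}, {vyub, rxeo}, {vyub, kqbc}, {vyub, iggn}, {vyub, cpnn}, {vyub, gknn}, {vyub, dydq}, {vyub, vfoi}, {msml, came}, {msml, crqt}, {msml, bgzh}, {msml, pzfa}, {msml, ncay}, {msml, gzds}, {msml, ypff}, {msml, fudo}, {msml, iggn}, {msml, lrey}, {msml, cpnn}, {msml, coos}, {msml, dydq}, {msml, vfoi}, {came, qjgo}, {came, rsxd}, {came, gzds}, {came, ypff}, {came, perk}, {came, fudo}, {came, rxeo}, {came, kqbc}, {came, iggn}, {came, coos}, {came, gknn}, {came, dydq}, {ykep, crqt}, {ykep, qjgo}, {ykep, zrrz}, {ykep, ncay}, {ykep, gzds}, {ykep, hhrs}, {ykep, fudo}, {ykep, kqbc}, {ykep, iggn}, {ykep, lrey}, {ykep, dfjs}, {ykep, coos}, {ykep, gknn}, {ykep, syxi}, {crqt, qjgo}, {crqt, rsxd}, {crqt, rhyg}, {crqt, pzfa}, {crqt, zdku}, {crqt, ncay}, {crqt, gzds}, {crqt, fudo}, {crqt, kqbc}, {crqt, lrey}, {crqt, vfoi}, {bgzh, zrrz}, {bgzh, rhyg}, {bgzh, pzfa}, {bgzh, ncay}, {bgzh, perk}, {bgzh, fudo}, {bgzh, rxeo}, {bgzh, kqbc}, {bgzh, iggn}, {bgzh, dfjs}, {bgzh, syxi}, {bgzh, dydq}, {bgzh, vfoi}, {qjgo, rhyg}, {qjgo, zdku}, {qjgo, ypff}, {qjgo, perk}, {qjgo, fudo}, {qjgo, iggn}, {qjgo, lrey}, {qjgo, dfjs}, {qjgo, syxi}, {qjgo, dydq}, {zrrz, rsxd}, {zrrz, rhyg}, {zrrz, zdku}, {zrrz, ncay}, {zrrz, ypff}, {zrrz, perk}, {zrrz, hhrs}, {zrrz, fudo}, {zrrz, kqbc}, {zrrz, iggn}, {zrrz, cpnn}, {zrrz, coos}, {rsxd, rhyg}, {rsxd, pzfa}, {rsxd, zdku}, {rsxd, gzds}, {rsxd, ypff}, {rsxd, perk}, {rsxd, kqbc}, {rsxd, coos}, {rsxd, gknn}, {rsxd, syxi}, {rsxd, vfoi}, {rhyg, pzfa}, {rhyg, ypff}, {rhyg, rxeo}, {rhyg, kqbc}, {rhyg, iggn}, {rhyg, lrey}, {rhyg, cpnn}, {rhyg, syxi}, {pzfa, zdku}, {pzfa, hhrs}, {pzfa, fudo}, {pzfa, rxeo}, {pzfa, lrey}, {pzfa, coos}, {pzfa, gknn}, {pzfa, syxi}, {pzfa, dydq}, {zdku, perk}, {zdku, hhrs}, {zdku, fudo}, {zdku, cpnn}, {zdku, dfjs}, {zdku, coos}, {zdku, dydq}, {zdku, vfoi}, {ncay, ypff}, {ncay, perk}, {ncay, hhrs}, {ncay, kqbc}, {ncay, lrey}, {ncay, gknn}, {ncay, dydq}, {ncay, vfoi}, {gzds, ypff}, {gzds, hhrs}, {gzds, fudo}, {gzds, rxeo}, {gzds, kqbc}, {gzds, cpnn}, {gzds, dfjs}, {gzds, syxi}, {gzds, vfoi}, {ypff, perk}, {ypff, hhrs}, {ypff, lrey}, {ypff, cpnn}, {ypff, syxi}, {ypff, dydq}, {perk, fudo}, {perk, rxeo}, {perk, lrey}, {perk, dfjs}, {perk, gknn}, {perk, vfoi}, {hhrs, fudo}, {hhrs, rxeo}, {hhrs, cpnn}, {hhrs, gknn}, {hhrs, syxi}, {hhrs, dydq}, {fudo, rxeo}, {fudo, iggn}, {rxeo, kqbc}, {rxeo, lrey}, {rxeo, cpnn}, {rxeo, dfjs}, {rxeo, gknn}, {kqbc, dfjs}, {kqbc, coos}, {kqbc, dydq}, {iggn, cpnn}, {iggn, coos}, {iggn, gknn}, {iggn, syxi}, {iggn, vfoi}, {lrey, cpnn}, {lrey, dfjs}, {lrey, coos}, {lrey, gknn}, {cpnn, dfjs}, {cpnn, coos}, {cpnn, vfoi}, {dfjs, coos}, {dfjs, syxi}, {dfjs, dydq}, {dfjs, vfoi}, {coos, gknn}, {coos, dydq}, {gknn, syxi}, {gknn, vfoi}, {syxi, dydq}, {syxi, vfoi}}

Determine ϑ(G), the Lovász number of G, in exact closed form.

sqrt(29)

N(pzfa) = {msml, crqt, bgzh, rsxd, rhyg, zdku, hhrs, fudo, rxeo, lrey, coos, gknn, syxi, dydq}, |N(pzfa)| = 14.
deg(kqbc) = 14; N(kqbc) = {vyub, came, ykep, crqt, bgzh, zrrz, rsxd, rhyg, ncay, gzds, rxeo, dfjs, coos, dydq}.
deg(fudo) = 14; N(fudo) = {msml, came, ykep, crqt, bgzh, qjgo, zrrz, pzfa, zdku, gzds, perk, hhrs, rxeo, iggn}.
deg(msml) = 14; N(msml) = {came, crqt, bgzh, pzfa, ncay, gzds, ypff, fudo, iggn, lrey, cpnn, coos, dydq, vfoi}.
Regular of degree 14 on 29 vertices: Paley(29): SR with (k,λ,μ)=(14,6,7).
Distinct eigenvalues (to 5 d.p.): [14.0, 2.19258, -3.19258].
Lovász (edge-transitive): ϑ = −29·(-sqrt(29)/2 - 1/2)/((14)−(-sqrt(29)/2 - 1/2)) = sqrt(29).
= 5.38516481… (decimal).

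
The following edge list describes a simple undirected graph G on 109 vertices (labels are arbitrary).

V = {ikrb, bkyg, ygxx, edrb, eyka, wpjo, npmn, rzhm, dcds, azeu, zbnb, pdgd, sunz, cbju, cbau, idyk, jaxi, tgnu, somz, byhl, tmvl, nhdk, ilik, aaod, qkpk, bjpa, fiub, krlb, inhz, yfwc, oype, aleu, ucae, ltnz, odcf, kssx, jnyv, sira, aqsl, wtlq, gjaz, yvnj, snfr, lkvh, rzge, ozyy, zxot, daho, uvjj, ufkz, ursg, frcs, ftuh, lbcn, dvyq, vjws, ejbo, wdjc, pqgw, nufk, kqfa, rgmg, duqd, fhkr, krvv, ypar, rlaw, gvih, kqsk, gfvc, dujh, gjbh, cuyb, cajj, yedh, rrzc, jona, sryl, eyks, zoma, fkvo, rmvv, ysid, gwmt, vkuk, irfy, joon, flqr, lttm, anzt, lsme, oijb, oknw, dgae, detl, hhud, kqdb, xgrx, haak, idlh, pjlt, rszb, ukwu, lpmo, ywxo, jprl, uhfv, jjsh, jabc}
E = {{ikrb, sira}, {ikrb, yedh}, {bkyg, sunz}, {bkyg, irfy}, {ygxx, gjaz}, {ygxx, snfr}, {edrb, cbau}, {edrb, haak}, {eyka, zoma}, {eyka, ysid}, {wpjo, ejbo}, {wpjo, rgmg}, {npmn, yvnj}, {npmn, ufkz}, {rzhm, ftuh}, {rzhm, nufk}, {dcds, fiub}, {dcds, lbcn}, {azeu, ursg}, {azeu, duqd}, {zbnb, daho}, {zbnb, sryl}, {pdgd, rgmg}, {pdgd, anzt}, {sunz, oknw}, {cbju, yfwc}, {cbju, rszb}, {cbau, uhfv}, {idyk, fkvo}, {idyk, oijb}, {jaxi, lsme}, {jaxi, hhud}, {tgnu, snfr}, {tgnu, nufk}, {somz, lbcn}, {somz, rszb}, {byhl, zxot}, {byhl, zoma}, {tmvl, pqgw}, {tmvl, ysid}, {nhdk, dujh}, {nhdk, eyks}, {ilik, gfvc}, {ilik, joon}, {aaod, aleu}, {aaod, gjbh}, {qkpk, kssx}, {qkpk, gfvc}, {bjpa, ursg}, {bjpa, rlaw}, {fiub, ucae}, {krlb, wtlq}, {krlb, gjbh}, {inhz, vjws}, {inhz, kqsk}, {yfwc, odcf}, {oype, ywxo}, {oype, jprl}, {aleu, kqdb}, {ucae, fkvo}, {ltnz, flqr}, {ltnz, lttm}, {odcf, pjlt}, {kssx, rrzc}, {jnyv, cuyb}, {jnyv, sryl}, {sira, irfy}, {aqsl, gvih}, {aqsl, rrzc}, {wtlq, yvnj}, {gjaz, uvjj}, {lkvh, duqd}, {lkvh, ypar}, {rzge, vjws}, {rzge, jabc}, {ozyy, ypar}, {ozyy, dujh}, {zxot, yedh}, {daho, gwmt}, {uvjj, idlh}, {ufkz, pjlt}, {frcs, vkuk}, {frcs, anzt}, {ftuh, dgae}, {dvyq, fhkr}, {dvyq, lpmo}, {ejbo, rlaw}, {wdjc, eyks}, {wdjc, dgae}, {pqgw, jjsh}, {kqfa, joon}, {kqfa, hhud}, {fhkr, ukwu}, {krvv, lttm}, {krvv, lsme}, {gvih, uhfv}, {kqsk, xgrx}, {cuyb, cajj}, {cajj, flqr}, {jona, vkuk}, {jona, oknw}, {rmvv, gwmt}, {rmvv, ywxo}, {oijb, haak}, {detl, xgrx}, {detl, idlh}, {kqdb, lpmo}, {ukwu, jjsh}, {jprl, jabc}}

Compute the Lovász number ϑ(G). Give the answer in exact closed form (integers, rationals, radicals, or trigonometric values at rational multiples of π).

deg(byhl) = 2; N(byhl) = {zxot, zoma}.
deg(wpjo) = 2; N(wpjo) = {ejbo, rgmg}.
N(ysid) = {eyka, tmvl}, |N(ysid)| = 2.
Vertex krlb has 2 neighbors: wtlq, gjbh.
2-regular, N=109; connected 2-regular on 109 ⇒ C_{109}.
spec(A) ≈ [2.0, 1.996678, 1.986723, 1.970169, 1.94707, 1.917503, 1.881566, 1.839379, 1.791082, 1.736834, 1.676818, 1.611231, 1.540291, 1.464235, 1.383315, 1.2978, 1.207973, 1.114134, 1.016594, 0.915677, 0.811718, 0.705062, 0.596064, 0.485087, 0.372497, 0.258671, 0.143985, 0.028821, -0.086439, -0.201412, -0.315715, -0.42897, -0.5408, -0.650834, -0.758705, -0.864056, -0.966537, -1.065807, -1.161536, -1.253407, -1.341115, -1.424367, -1.502888, -1.576416, -1.644707, -1.707535, -1.764691, -1.815985, -1.861246, -1.900324, -1.933089, -1.959433, -1.979268, -1.992528, -1.999169] (distinct, 6 d.p.).
Lovász (edge-transitive): ϑ = −109·(-2*cos(pi/109))/((2)−(-2*cos(pi/109))) = 109*cos(pi/109)/(cos(pi/109) + 1).
Numerically 54.488680.
Check 54 ≤ 109*cos(pi/109)/(cos(pi/109) + 1) ≤ 55: both strict.

109*cos(pi/109)/(cos(pi/109) + 1)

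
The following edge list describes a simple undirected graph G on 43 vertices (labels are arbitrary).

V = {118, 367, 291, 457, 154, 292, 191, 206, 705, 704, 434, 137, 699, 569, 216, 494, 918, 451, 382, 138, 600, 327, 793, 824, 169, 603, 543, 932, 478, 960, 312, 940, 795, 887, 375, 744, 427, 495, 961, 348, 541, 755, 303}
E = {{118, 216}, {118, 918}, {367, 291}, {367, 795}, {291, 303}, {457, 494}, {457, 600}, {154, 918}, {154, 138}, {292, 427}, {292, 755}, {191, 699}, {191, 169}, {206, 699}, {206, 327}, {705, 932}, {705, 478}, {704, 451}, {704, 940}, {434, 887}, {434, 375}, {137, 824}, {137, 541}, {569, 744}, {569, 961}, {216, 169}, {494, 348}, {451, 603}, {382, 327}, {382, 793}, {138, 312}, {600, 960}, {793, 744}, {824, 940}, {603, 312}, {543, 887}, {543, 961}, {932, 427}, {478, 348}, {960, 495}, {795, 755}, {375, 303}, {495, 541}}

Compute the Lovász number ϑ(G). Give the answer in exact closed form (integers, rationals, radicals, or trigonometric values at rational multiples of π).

N(427) = {292, 932}, |N(427)| = 2.
Vertex 569 has 2 neighbors: 744, 961.
N(744) = {569, 793}, |N(744)| = 2.
deg(960) = 2; N(960) = {600, 495}.
deg(v) = 2 for all v (|V|=43); a single 43-cycle (edge-transitive).
Distinct eigenvalues (to 4 d.p.): [2.0, 1.9787, 1.9152, 1.8109, 1.668, 1.4895, 1.2793, 1.0419, 0.7822, 0.5059, 0.2187, -0.073, -0.3633, -0.6458, -0.9145, -1.1637, -1.3881, -1.583, -1.7441, -1.868, -1.9522, -1.9947].
−43·(-2*cos(pi/43)) / ((2)−(-2*cos(pi/43))) = 43*cos(pi/43)/(cos(pi/43) + 1) = ϑ(G).
≈ 21.47128375 (to 8 d.p.).
Lovász sandwich 21 ≤ 43*cos(pi/43)/(cos(pi/43) + 1) ≤ 22: both strict.

43*cos(pi/43)/(cos(pi/43) + 1)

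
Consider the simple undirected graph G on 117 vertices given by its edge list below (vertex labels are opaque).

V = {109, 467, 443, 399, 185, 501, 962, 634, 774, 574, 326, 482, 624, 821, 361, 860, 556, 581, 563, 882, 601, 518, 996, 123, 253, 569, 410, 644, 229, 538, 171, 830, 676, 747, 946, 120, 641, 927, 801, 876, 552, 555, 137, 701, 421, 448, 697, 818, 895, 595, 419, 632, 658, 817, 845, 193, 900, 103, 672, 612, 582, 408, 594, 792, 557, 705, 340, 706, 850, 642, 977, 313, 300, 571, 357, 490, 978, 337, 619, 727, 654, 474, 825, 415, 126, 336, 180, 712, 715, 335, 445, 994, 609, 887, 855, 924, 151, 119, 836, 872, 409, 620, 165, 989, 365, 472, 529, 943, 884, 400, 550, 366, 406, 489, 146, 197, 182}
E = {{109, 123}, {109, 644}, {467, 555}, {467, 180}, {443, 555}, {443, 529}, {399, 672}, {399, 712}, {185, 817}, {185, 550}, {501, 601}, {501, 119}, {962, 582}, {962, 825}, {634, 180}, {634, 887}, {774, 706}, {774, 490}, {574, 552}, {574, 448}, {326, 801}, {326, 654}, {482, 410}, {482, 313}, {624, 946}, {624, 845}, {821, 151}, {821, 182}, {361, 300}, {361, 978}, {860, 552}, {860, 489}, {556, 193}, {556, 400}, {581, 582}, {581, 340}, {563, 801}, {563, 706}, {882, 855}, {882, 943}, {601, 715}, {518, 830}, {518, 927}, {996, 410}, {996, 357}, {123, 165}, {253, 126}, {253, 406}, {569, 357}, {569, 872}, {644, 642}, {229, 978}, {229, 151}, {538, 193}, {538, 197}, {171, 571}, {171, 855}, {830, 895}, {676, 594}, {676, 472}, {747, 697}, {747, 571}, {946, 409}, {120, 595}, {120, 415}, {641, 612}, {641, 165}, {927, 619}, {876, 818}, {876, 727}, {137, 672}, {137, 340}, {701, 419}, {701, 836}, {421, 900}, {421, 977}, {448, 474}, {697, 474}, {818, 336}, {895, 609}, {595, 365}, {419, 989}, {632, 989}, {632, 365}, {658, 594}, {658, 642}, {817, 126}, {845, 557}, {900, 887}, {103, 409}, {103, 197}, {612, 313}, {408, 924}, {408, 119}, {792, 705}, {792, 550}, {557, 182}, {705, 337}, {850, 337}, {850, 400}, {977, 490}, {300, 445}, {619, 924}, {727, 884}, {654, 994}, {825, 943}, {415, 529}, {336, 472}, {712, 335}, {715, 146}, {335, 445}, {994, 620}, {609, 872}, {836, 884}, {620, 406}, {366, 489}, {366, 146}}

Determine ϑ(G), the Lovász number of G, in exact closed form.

117*cos(pi/117)/(cos(pi/117) + 1)

deg(818) = 2; N(818) = {876, 336}.
N(872) = {569, 609}, |N(872)| = 2.
deg(594) = 2; N(594) = {676, 658}.
N(357) = {996, 569}, |N(357)| = 2.
Regular of degree 2 on 117 vertices: a single 117-cycle (edge-transitive).
The 59 distinct eigenvalues: [2.0, 1.997, 1.988, 1.974, 1.954, 1.928, 1.897, 1.86, 1.818, 1.771, 1.718, 1.661, 1.599, 1.532, 1.461, 1.385, 1.306, 1.223, 1.136, 1.046, 0.953, 0.857, 0.759, 0.659, 0.556, 0.453, 0.347, 0.241, 0.134, 0.027, -0.081, -0.188, -0.294, -0.4, -0.505, -0.608, -0.709, -0.809, -0.906, -1.0, -1.092, -1.18, -1.265, -1.346, -1.424, -1.497, -1.566, -1.631, -1.69, -1.745, -1.795, -1.84, -1.879, -1.913, -1.942, -1.965, -1.982, -1.994, -1.999].
Lovász: ϑ = −117(-2*cos(pi/117))/(2+-(-1)*2*cos(pi/117)) = 117*cos(pi/117)/(cos(pi/117) + 1).
= 58.48945428… (decimal).
Sandwich: α(G)=58 ≤ ϑ(G)=117*cos(pi/117)/(cos(pi/117) + 1) ≤ χ(Ḡ)=59 (both strict).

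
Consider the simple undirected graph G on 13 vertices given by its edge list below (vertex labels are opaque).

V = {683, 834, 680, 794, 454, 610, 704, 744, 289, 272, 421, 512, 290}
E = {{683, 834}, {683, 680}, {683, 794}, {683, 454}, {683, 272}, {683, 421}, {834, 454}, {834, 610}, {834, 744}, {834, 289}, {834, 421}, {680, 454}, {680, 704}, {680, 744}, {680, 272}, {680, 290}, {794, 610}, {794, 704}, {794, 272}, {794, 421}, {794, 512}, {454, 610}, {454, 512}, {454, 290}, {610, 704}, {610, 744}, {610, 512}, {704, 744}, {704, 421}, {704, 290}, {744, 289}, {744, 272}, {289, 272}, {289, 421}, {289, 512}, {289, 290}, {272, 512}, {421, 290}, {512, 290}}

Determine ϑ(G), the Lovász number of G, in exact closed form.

deg(272) = 6; N(272) = {683, 680, 794, 744, 289, 512}.
N(744) = {834, 680, 610, 704, 289, 272}, |N(744)| = 6.
Vertex 704 has 6 neighbors: 680, 794, 610, 744, 421, 290.
N(289) = {834, 744, 272, 421, 512, 290}, |N(289)| = 6.
Regular of degree 6 on 13 vertices: SR(13,6,2,3) — a Paley graph.
Distinct eigenvalues (to 3 d.p.): [6.0, 1.303, -2.303].
Lovász (edge-transitive): ϑ = −13·(-sqrt(13)/2 - 1/2)/((6)−(-sqrt(13)/2 - 1/2)) = sqrt(13).
ϑ(G) ≈ 3.60555.

sqrt(13)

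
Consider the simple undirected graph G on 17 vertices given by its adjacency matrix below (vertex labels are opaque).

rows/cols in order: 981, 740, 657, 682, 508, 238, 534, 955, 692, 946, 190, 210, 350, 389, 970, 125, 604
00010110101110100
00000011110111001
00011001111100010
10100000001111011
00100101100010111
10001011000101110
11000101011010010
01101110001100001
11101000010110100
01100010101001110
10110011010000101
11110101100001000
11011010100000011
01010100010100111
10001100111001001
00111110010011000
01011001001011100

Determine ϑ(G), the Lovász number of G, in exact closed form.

deg(970) = 8; N(970) = {981, 508, 238, 692, 946, 190, 389, 604}.
deg(657) = 8; N(657) = {682, 508, 955, 692, 946, 190, 210, 125}.
deg(350) = 8; N(350) = {981, 740, 682, 508, 534, 692, 125, 604}.
N(125) = {657, 682, 508, 238, 534, 946, 350, 389}, |N(125)| = 8.
deg(v) = 8 for all v (|V|=17); SR(17,8,3,4) — a Paley graph.
spec(A) ≈ [8.0, 1.56155, -2.56155] (distinct, 5 d.p.).
ϑ = −N·λ_min/(λ_max−λ_min) = −17·(-sqrt(17)/2 - 1/2)/(8−(-sqrt(17)/2 - 1/2)) = sqrt(17).
≈ 4.123105626 (to 9 d.p.).

sqrt(17)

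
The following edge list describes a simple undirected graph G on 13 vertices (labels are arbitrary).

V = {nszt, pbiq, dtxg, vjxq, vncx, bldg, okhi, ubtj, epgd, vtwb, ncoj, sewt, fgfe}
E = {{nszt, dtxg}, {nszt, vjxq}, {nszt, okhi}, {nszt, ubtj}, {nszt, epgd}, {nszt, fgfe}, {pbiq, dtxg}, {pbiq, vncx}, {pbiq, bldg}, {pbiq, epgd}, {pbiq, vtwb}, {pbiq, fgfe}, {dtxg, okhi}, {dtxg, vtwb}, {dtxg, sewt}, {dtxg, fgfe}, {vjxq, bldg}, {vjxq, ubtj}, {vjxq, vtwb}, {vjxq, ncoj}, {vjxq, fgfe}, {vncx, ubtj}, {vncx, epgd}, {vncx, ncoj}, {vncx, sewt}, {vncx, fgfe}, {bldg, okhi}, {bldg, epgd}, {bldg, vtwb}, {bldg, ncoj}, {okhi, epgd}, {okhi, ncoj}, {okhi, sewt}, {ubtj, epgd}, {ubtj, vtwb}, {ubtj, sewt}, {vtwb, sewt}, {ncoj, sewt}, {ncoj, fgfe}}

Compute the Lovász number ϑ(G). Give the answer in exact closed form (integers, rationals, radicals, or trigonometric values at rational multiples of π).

N(ubtj) = {nszt, vjxq, vncx, epgd, vtwb, sewt}, |N(ubtj)| = 6.
Vertex epgd has 6 neighbors: nszt, pbiq, vncx, bldg, okhi, ubtj.
N(vjxq) = {nszt, bldg, ubtj, vtwb, ncoj, fgfe}, |N(vjxq)| = 6.
N(vncx) = {pbiq, ubtj, epgd, ncoj, sewt, fgfe}, |N(vncx)| = 6.
Regular of degree 6 on 13 vertices: Paley(13): SR with (k,λ,μ)=(6,2,3).
Distinct eigenvalues (to 3 d.p.): [6.0, 1.303, -2.303].
ϑ = −N·λ_min/(λ_max−λ_min) = −13·(-sqrt(13)/2 - 1/2)/(6−(-sqrt(13)/2 - 1/2)) = sqrt(13).
= 3.605551… (decimal).

sqrt(13)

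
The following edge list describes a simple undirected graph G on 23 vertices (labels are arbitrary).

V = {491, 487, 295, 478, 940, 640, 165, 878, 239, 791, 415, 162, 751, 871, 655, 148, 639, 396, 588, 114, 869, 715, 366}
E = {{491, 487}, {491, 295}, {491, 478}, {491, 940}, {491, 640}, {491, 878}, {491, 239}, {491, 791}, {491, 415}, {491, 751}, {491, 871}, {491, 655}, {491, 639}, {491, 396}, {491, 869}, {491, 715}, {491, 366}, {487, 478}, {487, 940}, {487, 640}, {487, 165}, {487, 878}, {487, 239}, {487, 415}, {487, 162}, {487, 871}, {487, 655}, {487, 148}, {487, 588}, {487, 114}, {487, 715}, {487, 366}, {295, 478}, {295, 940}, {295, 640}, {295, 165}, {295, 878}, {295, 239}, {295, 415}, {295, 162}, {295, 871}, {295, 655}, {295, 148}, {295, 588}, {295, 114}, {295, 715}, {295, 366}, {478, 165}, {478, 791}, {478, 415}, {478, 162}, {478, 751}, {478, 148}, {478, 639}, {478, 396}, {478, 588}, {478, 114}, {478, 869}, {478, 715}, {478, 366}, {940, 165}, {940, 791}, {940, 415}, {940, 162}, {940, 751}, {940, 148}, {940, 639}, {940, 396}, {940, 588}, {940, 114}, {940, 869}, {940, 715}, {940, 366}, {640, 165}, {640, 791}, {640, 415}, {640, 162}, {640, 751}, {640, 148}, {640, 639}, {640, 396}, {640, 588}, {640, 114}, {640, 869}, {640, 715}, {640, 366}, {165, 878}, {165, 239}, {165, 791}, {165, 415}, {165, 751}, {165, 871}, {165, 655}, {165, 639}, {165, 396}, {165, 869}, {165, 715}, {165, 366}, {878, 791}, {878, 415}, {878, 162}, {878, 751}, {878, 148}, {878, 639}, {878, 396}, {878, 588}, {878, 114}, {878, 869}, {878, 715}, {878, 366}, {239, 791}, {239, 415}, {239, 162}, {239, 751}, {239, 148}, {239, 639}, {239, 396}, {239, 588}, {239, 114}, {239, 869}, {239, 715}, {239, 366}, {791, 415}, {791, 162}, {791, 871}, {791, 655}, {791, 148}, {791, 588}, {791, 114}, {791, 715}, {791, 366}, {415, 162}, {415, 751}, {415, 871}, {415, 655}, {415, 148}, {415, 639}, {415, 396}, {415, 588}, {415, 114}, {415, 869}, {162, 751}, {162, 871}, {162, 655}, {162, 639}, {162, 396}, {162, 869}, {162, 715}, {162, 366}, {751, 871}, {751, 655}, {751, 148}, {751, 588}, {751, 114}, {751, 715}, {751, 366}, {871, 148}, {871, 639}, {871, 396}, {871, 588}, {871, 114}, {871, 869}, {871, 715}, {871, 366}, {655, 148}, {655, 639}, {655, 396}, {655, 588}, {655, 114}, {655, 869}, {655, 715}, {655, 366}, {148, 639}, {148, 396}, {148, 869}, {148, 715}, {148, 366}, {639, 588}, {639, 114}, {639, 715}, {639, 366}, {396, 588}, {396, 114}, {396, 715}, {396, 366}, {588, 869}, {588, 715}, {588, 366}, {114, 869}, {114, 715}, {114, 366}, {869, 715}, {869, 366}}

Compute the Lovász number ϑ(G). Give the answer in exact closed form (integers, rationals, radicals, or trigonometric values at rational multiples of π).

Vertex 162 has 17 neighbors: 487, 295, 478, 940, 640, 878, 239, 791, 415, 751, 871, 655, 639, 396, 869, 715, 366.
Vertex 148 has 17 neighbors: 487, 295, 478, 940, 640, 878, 239, 791, 415, 751, 871, 655, 639, 396, 869, 715, 366.
deg(940) = 16; N(940) = {491, 487, 295, 165, 791, 415, 162, 751, 148, 639, 396, 588, 114, 869, 715, 366}.
N(878) = {491, 487, 295, 165, 791, 415, 162, 751, 148, 639, 396, 588, 114, 869, 715, 366}, |N(878)| = 16.
4 parts of sizes [7, 7, 6, 3]; α(G) = 7 = ϑ (perfect).
≈ 7.00000000 (to 8 d.p.).
Lovász sandwich 7 ≤ 7 ≤ 7: collapsed.

7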